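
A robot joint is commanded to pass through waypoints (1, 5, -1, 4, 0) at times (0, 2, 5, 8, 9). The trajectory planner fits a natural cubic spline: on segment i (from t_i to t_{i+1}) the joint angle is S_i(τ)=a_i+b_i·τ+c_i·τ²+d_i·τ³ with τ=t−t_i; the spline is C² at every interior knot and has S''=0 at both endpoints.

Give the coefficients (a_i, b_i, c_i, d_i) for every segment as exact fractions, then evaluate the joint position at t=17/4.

Δ: Δ0=2, Δ1=-2, Δ2=5/3, Δ3=-4
row 1: diag=10, rhs=-24; c'=3/10, d'=-12/5
row 2: denom=12−3·3/10=111/10; d'=(22−3·-12/5)/(111/10)=292/111
row 3: denom=8−3·10/37=266/37; d'=(-34−3·292/111)/(266/37)=-775/133
back: M3=-775/133
back: M2=292/111−10/37·-775/133=1678/399
back: M1=-12/5−3/10·1678/399=-487/133
M: M0=0, M1=-487/133, M2=1678/399, M3=-775/133, M4=0
seg 0: a=1, c=M0/2=0, d=(M1−M0)/(6·2)=-487/1596, b=Δ0−h0·(2M0+M1)/6=1285/399
seg 1: a=5, c=M1/2=-487/266, d=(M2−M1)/(6·3)=3139/7182, b=Δ1−h1·(2M1+M2)/6=-176/399
seg 2: a=-1, c=M2/2=839/399, d=(M3−M2)/(6·3)=-4003/7182, b=Δ2−h2·(2M2+M3)/6=299/798
seg 3: a=4, c=M3/2=-775/266, d=(M4−M3)/(6·1)=775/798, b=Δ3−h3·(2M3+M4)/6=-821/399
t_q=17/4 → seg 1, τ=9/4; S=5+-176/399·τ+-487/266·τ²+3139/7182·τ³=-4811/17024

  seg 0: a=1 b=1285/399 c=0 d=-487/1596
  seg 1: a=5 b=-176/399 c=-487/266 d=3139/7182
  seg 2: a=-1 b=299/798 c=839/399 d=-4003/7182
  seg 3: a=4 b=-821/399 c=-775/266 d=775/798
S(17/4) = -4811/17024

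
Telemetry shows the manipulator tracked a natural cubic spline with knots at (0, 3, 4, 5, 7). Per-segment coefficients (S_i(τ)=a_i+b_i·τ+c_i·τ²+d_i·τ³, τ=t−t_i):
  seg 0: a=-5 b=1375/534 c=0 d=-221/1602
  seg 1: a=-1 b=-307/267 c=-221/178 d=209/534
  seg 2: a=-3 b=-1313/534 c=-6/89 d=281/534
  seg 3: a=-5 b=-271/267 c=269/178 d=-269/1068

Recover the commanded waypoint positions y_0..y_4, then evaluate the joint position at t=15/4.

y_0 = S_0(0) = a_0 = -5
y_1 = S_1(0) = a_1 = -1
y_2 = S_2(0) = a_2 = -3
y_3 = S_3(0) = a_3 = -5
y_4 = S_3(2) = -3
t_q=15/4 is in segment 1 (τ=3/4); S_1(τ)=-27291/11392

y_0=-5 y_1=-1 y_2=-3 y_3=-5 y_4=-3
S(15/4) = -27291/11392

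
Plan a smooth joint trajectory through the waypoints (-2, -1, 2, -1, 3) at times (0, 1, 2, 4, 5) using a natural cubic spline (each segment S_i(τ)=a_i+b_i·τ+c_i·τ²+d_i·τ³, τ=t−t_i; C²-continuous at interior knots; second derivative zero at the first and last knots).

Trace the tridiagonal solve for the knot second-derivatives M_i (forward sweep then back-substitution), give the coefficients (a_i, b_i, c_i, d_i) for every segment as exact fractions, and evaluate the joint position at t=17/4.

  seg 0: a=-2 b=10/61 c=0 d=51/61
  seg 1: a=-1 b=163/61 c=153/61 d=-133/61
  seg 2: a=2 b=70/61 c=-246/61 d=661/488
  seg 3: a=-1 b=155/122 c=999/244 d=-333/244
S(17/4) = -6993/15616

Δ: Δ0=1, Δ1=3, Δ2=-3/2, Δ3=4
row 1: diag=4, rhs=12; c'=1/4, d'=3
row 2: denom=6−1·1/4=23/4; d'=(-27−1·3)/(23/4)=-120/23
row 3: denom=6−2·8/23=122/23; d'=(33−2·-120/23)/(122/23)=999/122
back: M3=999/122
back: M2=-120/23−8/23·999/122=-492/61
back: M1=3−1/4·-492/61=306/61
M: M0=0, M1=306/61, M2=-492/61, M3=999/122, M4=0
seg 0: a=-2, c=M0/2=0, d=(M1−M0)/(6·1)=51/61, b=Δ0−h0·(2M0+M1)/6=10/61
seg 1: a=-1, c=M1/2=153/61, d=(M2−M1)/(6·1)=-133/61, b=Δ1−h1·(2M1+M2)/6=163/61
seg 2: a=2, c=M2/2=-246/61, d=(M3−M2)/(6·2)=661/488, b=Δ2−h2·(2M2+M3)/6=70/61
seg 3: a=-1, c=M3/2=999/244, d=(M4−M3)/(6·1)=-333/244, b=Δ3−h3·(2M3+M4)/6=155/122
t_q=17/4 → seg 3, τ=1/4; S=-1+155/122·τ+999/244·τ²+-333/244·τ³=-6993/15616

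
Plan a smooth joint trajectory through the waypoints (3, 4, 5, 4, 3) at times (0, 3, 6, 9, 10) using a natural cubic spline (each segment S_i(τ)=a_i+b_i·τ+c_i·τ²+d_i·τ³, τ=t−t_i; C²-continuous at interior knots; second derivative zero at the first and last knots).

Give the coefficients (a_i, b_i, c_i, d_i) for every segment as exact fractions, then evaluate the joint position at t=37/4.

Δ: Δ0=1/3, Δ1=1/3, Δ2=-1/3, Δ3=-1
row 1: diag=12, rhs=0; c'=1/4, d'=0
row 2: denom=12−3·1/4=45/4; d'=(-4−3·0)/(45/4)=-16/45
row 3: denom=8−3·4/15=36/5; d'=(-4−3·-16/45)/(36/5)=-11/27
back: M3=-11/27
back: M2=-16/45−4/15·-11/27=-20/81
back: M1=0−1/4·-20/81=5/81
M: M0=0, M1=5/81, M2=-20/81, M3=-11/27, M4=0
seg 0: a=3, c=M0/2=0, d=(M1−M0)/(6·3)=5/1458, b=Δ0−h0·(2M0+M1)/6=49/162
seg 1: a=4, c=M1/2=5/162, d=(M2−M1)/(6·3)=-25/1458, b=Δ1−h1·(2M1+M2)/6=32/81
seg 2: a=5, c=M2/2=-10/81, d=(M3−M2)/(6·3)=-13/1458, b=Δ2−h2·(2M2+M3)/6=19/162
seg 3: a=4, c=M3/2=-11/54, d=(M4−M3)/(6·1)=11/162, b=Δ3−h3·(2M3+M4)/6=-70/81
t_q=37/4 → seg 3, τ=1/4; S=4+-70/81·τ+-11/54·τ²+11/162·τ³=13037/3456

  seg 0: a=3 b=49/162 c=0 d=5/1458
  seg 1: a=4 b=32/81 c=5/162 d=-25/1458
  seg 2: a=5 b=19/162 c=-10/81 d=-13/1458
  seg 3: a=4 b=-70/81 c=-11/54 d=11/162
S(37/4) = 13037/3456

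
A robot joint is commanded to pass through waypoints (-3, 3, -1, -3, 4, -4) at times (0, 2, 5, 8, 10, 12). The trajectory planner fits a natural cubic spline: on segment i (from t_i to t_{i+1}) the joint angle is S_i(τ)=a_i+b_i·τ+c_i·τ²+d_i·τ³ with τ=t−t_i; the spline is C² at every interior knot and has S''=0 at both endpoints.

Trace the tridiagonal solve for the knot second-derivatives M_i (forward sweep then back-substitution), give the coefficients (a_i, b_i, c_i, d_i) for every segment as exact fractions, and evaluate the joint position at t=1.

Δ: Δ0=3, Δ1=-4/3, Δ2=-2/3, Δ3=7/2, Δ4=-4
row 1: diag=10, rhs=-26; c'=3/10, d'=-13/5
row 2: denom=12−3·3/10=111/10; d'=(4−3·-13/5)/(111/10)=118/111
row 3: denom=10−3·10/37=340/37; d'=(25−3·118/111)/(340/37)=807/340
row 4: denom=8−2·37/170=643/85; d'=(-45−2·807/340)/(643/85)=-8457/1286
back: M4=-8457/1286
back: M3=807/340−37/170·-8457/1286=4893/1286
back: M2=118/111−10/37·4893/1286=67/1929
back: M1=-13/5−3/10·67/1929=-3357/1286
M: M0=0, M1=-3357/1286, M2=67/1929, M3=4893/1286, M4=-8457/1286, M5=0
seg 0: a=-3, c=M0/2=0, d=(M1−M0)/(6·2)=-1119/5144, b=Δ0−h0·(2M0+M1)/6=4977/1286
seg 1: a=3, c=M1/2=-3357/2572, d=(M2−M1)/(6·3)=10205/69444, b=Δ1−h1·(2M1+M2)/6=810/643
seg 2: a=-1, c=M2/2=67/3858, d=(M3−M2)/(6·3)=14545/69444, b=Δ2−h2·(2M2+M3)/6=-6697/2572
seg 3: a=-3, c=M3/2=4893/2572, d=(M4−M3)/(6·2)=-2225/2572, b=Δ3−h3·(2M3+M4)/6=2029/643
seg 4: a=4, c=M4/2=-8457/2572, d=(M5−M4)/(6·2)=2819/5144, b=Δ4−h4·(2M4+M5)/6=247/643
t_q=1 → seg 0, τ=1; S=-3+4977/1286·τ+0·τ²+-1119/5144·τ³=3357/5144

  seg 0: a=-3 b=4977/1286 c=0 d=-1119/5144
  seg 1: a=3 b=810/643 c=-3357/2572 d=10205/69444
  seg 2: a=-1 b=-6697/2572 c=67/3858 d=14545/69444
  seg 3: a=-3 b=2029/643 c=4893/2572 d=-2225/2572
  seg 4: a=4 b=247/643 c=-8457/2572 d=2819/5144
S(1) = 3357/5144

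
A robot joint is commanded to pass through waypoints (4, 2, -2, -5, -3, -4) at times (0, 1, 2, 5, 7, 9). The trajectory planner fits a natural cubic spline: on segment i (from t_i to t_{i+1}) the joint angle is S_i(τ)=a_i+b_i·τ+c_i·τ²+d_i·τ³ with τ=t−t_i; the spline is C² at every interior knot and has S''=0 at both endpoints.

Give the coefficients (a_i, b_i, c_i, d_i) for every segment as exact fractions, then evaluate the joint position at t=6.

Δ: Δ0=-2, Δ1=-4, Δ2=-1, Δ3=1, Δ4=-1/2
row 1: diag=4, rhs=-12; c'=1/4, d'=-3
row 2: denom=8−1·1/4=31/4; d'=(18−1·-3)/(31/4)=84/31
row 3: denom=10−3·12/31=274/31; d'=(12−3·84/31)/(274/31)=60/137
row 4: denom=8−2·31/137=1034/137; d'=(-9−2·60/137)/(1034/137)=-123/94
back: M4=-123/94
back: M3=60/137−31/137·-123/94=69/94
back: M2=84/31−12/31·69/94=114/47
back: M1=-3−1/4·114/47=-339/94
M: M0=0, M1=-339/94, M2=114/47, M3=69/94, M4=-123/94, M5=0
seg 0: a=4, c=M0/2=0, d=(M1−M0)/(6·1)=-113/188, b=Δ0−h0·(2M0+M1)/6=-263/188
seg 1: a=2, c=M1/2=-339/188, d=(M2−M1)/(6·1)=189/188, b=Δ1−h1·(2M1+M2)/6=-301/94
seg 2: a=-2, c=M2/2=57/47, d=(M3−M2)/(6·3)=-53/564, b=Δ2−h2·(2M2+M3)/6=-713/188
seg 3: a=-5, c=M3/2=69/188, d=(M4−M3)/(6·2)=-8/47, b=Δ3−h3·(2M3+M4)/6=89/94
seg 4: a=-3, c=M4/2=-123/188, d=(M5−M4)/(6·2)=41/376, b=Δ4−h4·(2M4+M5)/6=35/94
t_q=6 → seg 3, τ=1; S=-5+89/94·τ+69/188·τ²+-8/47·τ³=-725/188

  seg 0: a=4 b=-263/188 c=0 d=-113/188
  seg 1: a=2 b=-301/94 c=-339/188 d=189/188
  seg 2: a=-2 b=-713/188 c=57/47 d=-53/564
  seg 3: a=-5 b=89/94 c=69/188 d=-8/47
  seg 4: a=-3 b=35/94 c=-123/188 d=41/376
S(6) = -725/188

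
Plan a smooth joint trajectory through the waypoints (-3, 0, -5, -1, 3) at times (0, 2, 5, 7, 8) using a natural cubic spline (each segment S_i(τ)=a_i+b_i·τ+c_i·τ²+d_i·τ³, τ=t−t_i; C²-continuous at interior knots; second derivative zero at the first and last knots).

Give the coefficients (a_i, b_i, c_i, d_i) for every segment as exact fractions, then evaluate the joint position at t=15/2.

  seg 0: a=-3 b=3665/1518 c=0 d=-347/1518
  seg 1: a=0 b=-499/1518 c=-347/253 d=1405/4554
  seg 2: a=-5 b=-173/759 c=711/506 d=-221/1518
  seg 3: a=-1 b=2767/759 c=269/506 d=-269/1518
S(15/2) = 3779/4048

Δ: Δ0=3/2, Δ1=-5/3, Δ2=2, Δ3=4
row 1: diag=10, rhs=-19; c'=3/10, d'=-19/10
row 2: denom=10−3·3/10=91/10; d'=(22−3·-19/10)/(91/10)=277/91
row 3: denom=6−2·20/91=506/91; d'=(12−2·277/91)/(506/91)=269/253
back: M3=269/253
back: M2=277/91−20/91·269/253=711/253
back: M1=-19/10−3/10·711/253=-694/253
M: M0=0, M1=-694/253, M2=711/253, M3=269/253, M4=0
seg 0: a=-3, c=M0/2=0, d=(M1−M0)/(6·2)=-347/1518, b=Δ0−h0·(2M0+M1)/6=3665/1518
seg 1: a=0, c=M1/2=-347/253, d=(M2−M1)/(6·3)=1405/4554, b=Δ1−h1·(2M1+M2)/6=-499/1518
seg 2: a=-5, c=M2/2=711/506, d=(M3−M2)/(6·2)=-221/1518, b=Δ2−h2·(2M2+M3)/6=-173/759
seg 3: a=-1, c=M3/2=269/506, d=(M4−M3)/(6·1)=-269/1518, b=Δ3−h3·(2M3+M4)/6=2767/759
t_q=15/2 → seg 3, τ=1/2; S=-1+2767/759·τ+269/506·τ²+-269/1518·τ³=3779/4048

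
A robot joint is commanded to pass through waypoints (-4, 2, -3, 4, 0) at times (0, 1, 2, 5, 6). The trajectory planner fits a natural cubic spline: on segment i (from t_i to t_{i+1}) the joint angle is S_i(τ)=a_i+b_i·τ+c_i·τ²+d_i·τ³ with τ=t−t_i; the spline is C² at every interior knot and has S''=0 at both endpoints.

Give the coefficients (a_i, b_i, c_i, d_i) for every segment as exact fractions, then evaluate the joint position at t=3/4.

Δ: Δ0=6, Δ1=-5, Δ2=7/3, Δ3=-4
row 1: diag=4, rhs=-66; c'=1/4, d'=-33/2
row 2: denom=8−1·1/4=31/4; d'=(44−1·-33/2)/(31/4)=242/31
row 3: denom=8−3·12/31=212/31; d'=(-38−3·242/31)/(212/31)=-476/53
back: M3=-476/53
back: M2=242/31−12/31·-476/53=598/53
back: M1=-33/2−1/4·598/53=-1024/53
M: M0=0, M1=-1024/53, M2=598/53, M3=-476/53, M4=0
seg 0: a=-4, c=M0/2=0, d=(M1−M0)/(6·1)=-512/159, b=Δ0−h0·(2M0+M1)/6=1466/159
seg 1: a=2, c=M1/2=-512/53, d=(M2−M1)/(6·1)=811/159, b=Δ1−h1·(2M1+M2)/6=-70/159
seg 2: a=-3, c=M2/2=299/53, d=(M3−M2)/(6·3)=-179/159, b=Δ2−h2·(2M2+M3)/6=-709/159
seg 3: a=4, c=M3/2=-238/53, d=(M4−M3)/(6·1)=238/159, b=Δ3−h3·(2M3+M4)/6=-160/159
t_q=3/4 → seg 0, τ=3/4; S=-4+1466/159·τ+0·τ²+-512/159·τ³=165/106

  seg 0: a=-4 b=1466/159 c=0 d=-512/159
  seg 1: a=2 b=-70/159 c=-512/53 d=811/159
  seg 2: a=-3 b=-709/159 c=299/53 d=-179/159
  seg 3: a=4 b=-160/159 c=-238/53 d=238/159
S(3/4) = 165/106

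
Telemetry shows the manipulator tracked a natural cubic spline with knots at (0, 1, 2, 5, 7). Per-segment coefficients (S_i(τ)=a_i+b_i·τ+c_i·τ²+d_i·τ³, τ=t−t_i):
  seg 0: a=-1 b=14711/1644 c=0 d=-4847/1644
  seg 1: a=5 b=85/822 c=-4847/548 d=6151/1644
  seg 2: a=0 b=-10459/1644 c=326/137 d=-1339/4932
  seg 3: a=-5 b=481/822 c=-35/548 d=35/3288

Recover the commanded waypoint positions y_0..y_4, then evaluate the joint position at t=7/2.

y_0 = S_0(0) = a_0 = -1
y_1 = S_1(0) = a_1 = 5
y_2 = S_2(0) = a_2 = 0
y_3 = S_3(0) = a_3 = -5
y_4 = S_3(2) = -4
t_q=7/2 is in segment 2 (τ=3/2); S_2(τ)=-22381/4384

y_0=-1 y_1=5 y_2=0 y_3=-5 y_4=-4
S(7/2) = -22381/4384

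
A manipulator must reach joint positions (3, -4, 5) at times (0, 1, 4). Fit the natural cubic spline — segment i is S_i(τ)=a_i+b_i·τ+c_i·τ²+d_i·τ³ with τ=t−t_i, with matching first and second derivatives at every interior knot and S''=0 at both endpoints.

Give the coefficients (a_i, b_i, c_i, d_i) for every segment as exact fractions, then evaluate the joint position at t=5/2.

Δ: Δ0=-7, Δ1=3
row 1: diag=8, rhs=60; c'=3/8, d'=15/2
back: M1=15/2
M: M0=0, M1=15/2, M2=0
seg 0: a=3, c=M0/2=0, d=(M1−M0)/(6·1)=5/4, b=Δ0−h0·(2M0+M1)/6=-33/4
seg 1: a=-4, c=M1/2=15/4, d=(M2−M1)/(6·3)=-5/12, b=Δ1−h1·(2M1+M2)/6=-9/2
t_q=5/2 → seg 1, τ=3/2; S=-4+-9/2·τ+15/4·τ²+-5/12·τ³=-119/32

  seg 0: a=3 b=-33/4 c=0 d=5/4
  seg 1: a=-4 b=-9/2 c=15/4 d=-5/12
S(5/2) = -119/32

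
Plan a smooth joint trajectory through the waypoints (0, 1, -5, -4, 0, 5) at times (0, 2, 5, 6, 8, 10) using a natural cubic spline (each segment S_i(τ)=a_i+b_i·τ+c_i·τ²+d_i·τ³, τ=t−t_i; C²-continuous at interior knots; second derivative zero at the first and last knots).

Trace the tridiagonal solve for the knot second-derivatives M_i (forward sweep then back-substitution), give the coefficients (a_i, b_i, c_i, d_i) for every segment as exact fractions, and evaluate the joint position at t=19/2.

  seg 0: a=0 b=998/761 c=0 d=-1235/6088
  seg 1: a=1 b=-1709/1522 c=-3705/3044 d=2815/9132
  seg 2: a=-5 b=-313/3044 c=1185/761 d=-1383/3044
  seg 3: a=-4 b=2509/1522 c=591/3044 d=-7/761
  seg 4: a=0 b=3523/1522 c=423/3044 d=-141/6088
S(19/2) = 180525/48704

Δ: Δ0=1/2, Δ1=-2, Δ2=1, Δ3=2, Δ4=5/2
row 1: diag=10, rhs=-15; c'=3/10, d'=-3/2
row 2: denom=8−3·3/10=71/10; d'=(18−3·-3/2)/(71/10)=225/71
row 3: denom=6−1·10/71=416/71; d'=(6−1·225/71)/(416/71)=201/416
row 4: denom=8−2·71/208=761/104; d'=(3−2·201/416)/(761/104)=423/1522
back: M4=423/1522
back: M3=201/416−71/208·423/1522=591/1522
back: M2=225/71−10/71·591/1522=2370/761
back: M1=-3/2−3/10·2370/761=-3705/1522
M: M0=0, M1=-3705/1522, M2=2370/761, M3=591/1522, M4=423/1522, M5=0
seg 0: a=0, c=M0/2=0, d=(M1−M0)/(6·2)=-1235/6088, b=Δ0−h0·(2M0+M1)/6=998/761
seg 1: a=1, c=M1/2=-3705/3044, d=(M2−M1)/(6·3)=2815/9132, b=Δ1−h1·(2M1+M2)/6=-1709/1522
seg 2: a=-5, c=M2/2=1185/761, d=(M3−M2)/(6·1)=-1383/3044, b=Δ2−h2·(2M2+M3)/6=-313/3044
seg 3: a=-4, c=M3/2=591/3044, d=(M4−M3)/(6·2)=-7/761, b=Δ3−h3·(2M3+M4)/6=2509/1522
seg 4: a=0, c=M4/2=423/3044, d=(M5−M4)/(6·2)=-141/6088, b=Δ4−h4·(2M4+M5)/6=3523/1522
t_q=19/2 → seg 4, τ=3/2; S=0+3523/1522·τ+423/3044·τ²+-141/6088·τ³=180525/48704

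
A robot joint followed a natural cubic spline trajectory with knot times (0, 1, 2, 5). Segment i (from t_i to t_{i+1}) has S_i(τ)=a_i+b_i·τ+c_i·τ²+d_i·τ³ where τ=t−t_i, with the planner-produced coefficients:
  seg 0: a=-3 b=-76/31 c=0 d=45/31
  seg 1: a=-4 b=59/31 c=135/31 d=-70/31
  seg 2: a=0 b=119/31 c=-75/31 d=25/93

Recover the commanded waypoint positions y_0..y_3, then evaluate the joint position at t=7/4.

y_0=-3 y_1=-4 y_2=0 y_3=-3
S(7/4) = -1067/992

y_0 = S_0(0) = a_0 = -3
y_1 = S_1(0) = a_1 = -4
y_2 = S_2(0) = a_2 = 0
y_3 = S_2(3) = -3
t_q=7/4 is in segment 1 (τ=3/4); S_1(τ)=-1067/992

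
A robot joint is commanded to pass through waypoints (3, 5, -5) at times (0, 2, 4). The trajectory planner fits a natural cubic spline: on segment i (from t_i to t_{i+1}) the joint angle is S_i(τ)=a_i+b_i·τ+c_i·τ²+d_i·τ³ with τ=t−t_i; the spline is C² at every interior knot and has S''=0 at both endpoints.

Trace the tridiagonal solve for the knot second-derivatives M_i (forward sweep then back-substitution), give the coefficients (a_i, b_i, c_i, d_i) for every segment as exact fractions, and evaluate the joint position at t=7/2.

  seg 0: a=3 b=5/2 c=0 d=-3/8
  seg 1: a=5 b=-2 c=-9/4 d=3/8
S(7/2) = -115/64

Δ: Δ0=1, Δ1=-5
row 1: diag=8, rhs=-36; c'=1/4, d'=-9/2
back: M1=-9/2
M: M0=0, M1=-9/2, M2=0
seg 0: a=3, c=M0/2=0, d=(M1−M0)/(6·2)=-3/8, b=Δ0−h0·(2M0+M1)/6=5/2
seg 1: a=5, c=M1/2=-9/4, d=(M2−M1)/(6·2)=3/8, b=Δ1−h1·(2M1+M2)/6=-2
t_q=7/2 → seg 1, τ=3/2; S=5+-2·τ+-9/4·τ²+3/8·τ³=-115/64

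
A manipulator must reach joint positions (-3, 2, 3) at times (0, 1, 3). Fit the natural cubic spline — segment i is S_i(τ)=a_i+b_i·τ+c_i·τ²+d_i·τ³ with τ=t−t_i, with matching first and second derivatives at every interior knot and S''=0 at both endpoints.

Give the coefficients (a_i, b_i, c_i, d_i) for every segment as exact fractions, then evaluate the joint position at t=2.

Δ: Δ0=5, Δ1=1/2
row 1: diag=6, rhs=-27; c'=1/3, d'=-9/2
back: M1=-9/2
M: M0=0, M1=-9/2, M2=0
seg 0: a=-3, c=M0/2=0, d=(M1−M0)/(6·1)=-3/4, b=Δ0−h0·(2M0+M1)/6=23/4
seg 1: a=2, c=M1/2=-9/4, d=(M2−M1)/(6·2)=3/8, b=Δ1−h1·(2M1+M2)/6=7/2
t_q=2 → seg 1, τ=1; S=2+7/2·τ+-9/4·τ²+3/8·τ³=29/8

  seg 0: a=-3 b=23/4 c=0 d=-3/4
  seg 1: a=2 b=7/2 c=-9/4 d=3/8
S(2) = 29/8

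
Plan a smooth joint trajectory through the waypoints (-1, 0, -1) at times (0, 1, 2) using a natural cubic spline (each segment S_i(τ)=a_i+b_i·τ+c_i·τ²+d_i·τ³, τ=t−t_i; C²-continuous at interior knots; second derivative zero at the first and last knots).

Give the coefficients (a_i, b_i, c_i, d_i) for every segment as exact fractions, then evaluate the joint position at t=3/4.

Δ: Δ0=1, Δ1=-1
row 1: diag=4, rhs=-12; c'=1/4, d'=-3
back: M1=-3
M: M0=0, M1=-3, M2=0
seg 0: a=-1, c=M0/2=0, d=(M1−M0)/(6·1)=-1/2, b=Δ0−h0·(2M0+M1)/6=3/2
seg 1: a=0, c=M1/2=-3/2, d=(M2−M1)/(6·1)=1/2, b=Δ1−h1·(2M1+M2)/6=0
t_q=3/4 → seg 0, τ=3/4; S=-1+3/2·τ+0·τ²+-1/2·τ³=-11/128

  seg 0: a=-1 b=3/2 c=0 d=-1/2
  seg 1: a=0 b=0 c=-3/2 d=1/2
S(3/4) = -11/128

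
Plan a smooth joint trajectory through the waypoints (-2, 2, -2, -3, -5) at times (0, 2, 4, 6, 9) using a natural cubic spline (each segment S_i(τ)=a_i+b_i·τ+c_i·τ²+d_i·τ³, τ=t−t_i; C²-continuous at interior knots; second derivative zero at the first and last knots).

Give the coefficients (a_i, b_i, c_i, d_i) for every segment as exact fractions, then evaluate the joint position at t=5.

Δ: Δ0=2, Δ1=-2, Δ2=-1/2, Δ3=-2/3
row 1: diag=8, rhs=-24; c'=1/4, d'=-3
row 2: denom=8−2·1/4=15/2; d'=(9−2·-3)/(15/2)=2
row 3: denom=10−2·4/15=142/15; d'=(-1−2·2)/(142/15)=-75/142
back: M3=-75/142
back: M2=2−4/15·-75/142=152/71
back: M1=-3−1/4·152/71=-251/71
M: M0=0, M1=-251/71, M2=152/71, M3=-75/142, M4=0
seg 0: a=-2, c=M0/2=0, d=(M1−M0)/(6·2)=-251/852, b=Δ0−h0·(2M0+M1)/6=677/213
seg 1: a=2, c=M1/2=-251/142, d=(M2−M1)/(6·2)=403/852, b=Δ1−h1·(2M1+M2)/6=-76/213
seg 2: a=-2, c=M2/2=76/71, d=(M3−M2)/(6·2)=-379/1704, b=Δ2−h2·(2M2+M3)/6=-373/213
seg 3: a=-3, c=M3/2=-75/284, d=(M4−M3)/(6·3)=25/852, b=Δ3−h3·(2M3+M4)/6=-59/426
t_q=5 → seg 2, τ=1; S=-2+-373/213·τ+76/71·τ²+-379/1704·τ³=-1649/568

  seg 0: a=-2 b=677/213 c=0 d=-251/852
  seg 1: a=2 b=-76/213 c=-251/142 d=403/852
  seg 2: a=-2 b=-373/213 c=76/71 d=-379/1704
  seg 3: a=-3 b=-59/426 c=-75/284 d=25/852
S(5) = -1649/568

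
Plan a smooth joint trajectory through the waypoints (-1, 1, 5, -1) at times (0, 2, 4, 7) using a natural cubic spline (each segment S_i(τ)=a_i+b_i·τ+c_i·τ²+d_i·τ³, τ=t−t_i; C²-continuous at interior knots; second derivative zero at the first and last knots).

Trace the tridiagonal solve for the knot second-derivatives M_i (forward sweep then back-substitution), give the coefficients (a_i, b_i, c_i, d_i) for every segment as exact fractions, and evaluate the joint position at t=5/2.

Δ: Δ0=1, Δ1=2, Δ2=-2
row 1: diag=8, rhs=6; c'=1/4, d'=3/4
row 2: denom=10−2·1/4=19/2; d'=(-24−2·3/4)/(19/2)=-51/19
back: M2=-51/19
back: M1=3/4−1/4·-51/19=27/19
M: M0=0, M1=27/19, M2=-51/19, M3=0
seg 0: a=-1, c=M0/2=0, d=(M1−M0)/(6·2)=9/76, b=Δ0−h0·(2M0+M1)/6=10/19
seg 1: a=1, c=M1/2=27/38, d=(M2−M1)/(6·2)=-13/38, b=Δ1−h1·(2M1+M2)/6=37/19
seg 2: a=5, c=M2/2=-51/38, d=(M3−M2)/(6·3)=17/114, b=Δ2−h2·(2M2+M3)/6=13/19
t_q=5/2 → seg 1, τ=1/2; S=1+37/19·τ+27/38·τ²+-13/38·τ³=641/304

  seg 0: a=-1 b=10/19 c=0 d=9/76
  seg 1: a=1 b=37/19 c=27/38 d=-13/38
  seg 2: a=5 b=13/19 c=-51/38 d=17/114
S(5/2) = 641/304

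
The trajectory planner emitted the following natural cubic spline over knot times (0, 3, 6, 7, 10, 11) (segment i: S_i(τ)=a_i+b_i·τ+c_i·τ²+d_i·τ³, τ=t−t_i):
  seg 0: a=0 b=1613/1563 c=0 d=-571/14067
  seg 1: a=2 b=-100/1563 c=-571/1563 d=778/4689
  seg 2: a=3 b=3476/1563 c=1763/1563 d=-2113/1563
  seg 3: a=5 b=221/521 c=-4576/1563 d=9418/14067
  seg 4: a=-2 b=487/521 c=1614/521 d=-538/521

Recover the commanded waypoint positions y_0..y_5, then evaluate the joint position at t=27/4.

y_0 = S_0(0) = a_0 = 0
y_1 = S_1(0) = a_1 = 2
y_2 = S_2(0) = a_2 = 3
y_3 = S_3(0) = a_3 = 5
y_4 = S_4(0) = a_4 = -2
y_5 = S_4(1) = 1
t_q=27/4 is in segment 2 (τ=3/4); S_2(τ)=157787/33344

y_0=0 y_1=2 y_2=3 y_3=5 y_4=-2 y_5=1
S(27/4) = 157787/33344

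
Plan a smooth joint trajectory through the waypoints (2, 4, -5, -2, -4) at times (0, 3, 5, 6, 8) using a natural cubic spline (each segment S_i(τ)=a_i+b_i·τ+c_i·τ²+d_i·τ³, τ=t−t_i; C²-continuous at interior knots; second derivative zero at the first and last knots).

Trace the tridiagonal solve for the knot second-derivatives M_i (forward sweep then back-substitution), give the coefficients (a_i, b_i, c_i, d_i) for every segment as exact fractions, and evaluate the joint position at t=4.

Δ: Δ0=2/3, Δ1=-9/2, Δ2=3, Δ3=-1
row 1: diag=10, rhs=-31; c'=1/5, d'=-31/10
row 2: denom=6−2·1/5=28/5; d'=(45−2·-31/10)/(28/5)=64/7
row 3: denom=6−1·5/28=163/28; d'=(-24−1·64/7)/(163/28)=-928/163
back: M3=-928/163
back: M2=64/7−5/28·-928/163=1656/163
back: M1=-31/10−1/5·1656/163=-1673/326
M: M0=0, M1=-1673/326, M2=1656/163, M3=-928/163, M4=0
seg 0: a=2, c=M0/2=0, d=(M1−M0)/(6·3)=-1673/5868, b=Δ0−h0·(2M0+M1)/6=6323/1956
seg 1: a=4, c=M1/2=-1673/652, d=(M2−M1)/(6·2)=4985/3912, b=Δ1−h1·(2M1+M2)/6=-4367/978
seg 2: a=-5, c=M2/2=828/163, d=(M3−M2)/(6·1)=-1292/489, b=Δ2−h2·(2M2+M3)/6=275/489
seg 3: a=-2, c=M3/2=-464/163, d=(M4−M3)/(6·2)=232/489, b=Δ3−h3·(2M3+M4)/6=1367/489
t_q=4 → seg 1, τ=1; S=4+-4367/978·τ+-1673/652·τ²+4985/3912·τ³=-2291/1304

  seg 0: a=2 b=6323/1956 c=0 d=-1673/5868
  seg 1: a=4 b=-4367/978 c=-1673/652 d=4985/3912
  seg 2: a=-5 b=275/489 c=828/163 d=-1292/489
  seg 3: a=-2 b=1367/489 c=-464/163 d=232/489
S(4) = -2291/1304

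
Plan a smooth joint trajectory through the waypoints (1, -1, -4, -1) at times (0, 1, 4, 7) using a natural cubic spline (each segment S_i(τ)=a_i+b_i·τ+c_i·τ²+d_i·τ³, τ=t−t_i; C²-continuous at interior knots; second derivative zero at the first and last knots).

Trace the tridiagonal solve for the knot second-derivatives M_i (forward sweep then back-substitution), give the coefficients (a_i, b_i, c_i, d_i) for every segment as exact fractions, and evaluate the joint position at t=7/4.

Δ: Δ0=-2, Δ1=-1, Δ2=1
row 1: diag=8, rhs=6; c'=3/8, d'=3/4
row 2: denom=12−3·3/8=87/8; d'=(12−3·3/4)/(87/8)=26/29
back: M2=26/29
back: M1=3/4−3/8·26/29=12/29
M: M0=0, M1=12/29, M2=26/29, M3=0
seg 0: a=1, c=M0/2=0, d=(M1−M0)/(6·1)=2/29, b=Δ0−h0·(2M0+M1)/6=-60/29
seg 1: a=-1, c=M1/2=6/29, d=(M2−M1)/(6·3)=7/261, b=Δ1−h1·(2M1+M2)/6=-54/29
seg 2: a=-4, c=M2/2=13/29, d=(M3−M2)/(6·3)=-13/261, b=Δ2−h2·(2M2+M3)/6=3/29
t_q=7/4 → seg 1, τ=3/4; S=-1+-54/29·τ+6/29·τ²+7/261·τ³=-4211/1856

  seg 0: a=1 b=-60/29 c=0 d=2/29
  seg 1: a=-1 b=-54/29 c=6/29 d=7/261
  seg 2: a=-4 b=3/29 c=13/29 d=-13/261
S(7/4) = -4211/1856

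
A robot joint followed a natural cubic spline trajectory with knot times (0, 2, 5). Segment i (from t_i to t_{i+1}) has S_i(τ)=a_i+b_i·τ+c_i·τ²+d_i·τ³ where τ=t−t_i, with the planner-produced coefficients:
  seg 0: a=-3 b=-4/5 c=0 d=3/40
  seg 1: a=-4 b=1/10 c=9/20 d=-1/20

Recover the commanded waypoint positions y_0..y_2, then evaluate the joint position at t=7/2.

y_0=-3 y_1=-4 y_2=-1
S(7/2) = -481/160

y_0 = S_0(0) = a_0 = -3
y_1 = S_1(0) = a_1 = -4
y_2 = S_1(3) = -1
t_q=7/2 is in segment 1 (τ=3/2); S_1(τ)=-481/160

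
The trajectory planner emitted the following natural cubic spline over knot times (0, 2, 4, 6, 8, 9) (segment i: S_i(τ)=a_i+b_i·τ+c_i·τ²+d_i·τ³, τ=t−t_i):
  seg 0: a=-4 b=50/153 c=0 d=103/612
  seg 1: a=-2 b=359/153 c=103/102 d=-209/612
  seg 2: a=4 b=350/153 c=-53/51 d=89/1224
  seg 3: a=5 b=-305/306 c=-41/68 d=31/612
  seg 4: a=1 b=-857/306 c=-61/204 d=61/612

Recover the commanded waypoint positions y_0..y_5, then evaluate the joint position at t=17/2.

y_0=-4 y_1=-2 y_2=4 y_3=5 y_4=1 y_5=-2
S(17/2) = -755/1632

y_0 = S_0(0) = a_0 = -4
y_1 = S_1(0) = a_1 = -2
y_2 = S_2(0) = a_2 = 4
y_3 = S_3(0) = a_3 = 5
y_4 = S_4(0) = a_4 = 1
y_5 = S_4(1) = -2
t_q=17/2 is in segment 4 (τ=1/2); S_4(τ)=-755/1632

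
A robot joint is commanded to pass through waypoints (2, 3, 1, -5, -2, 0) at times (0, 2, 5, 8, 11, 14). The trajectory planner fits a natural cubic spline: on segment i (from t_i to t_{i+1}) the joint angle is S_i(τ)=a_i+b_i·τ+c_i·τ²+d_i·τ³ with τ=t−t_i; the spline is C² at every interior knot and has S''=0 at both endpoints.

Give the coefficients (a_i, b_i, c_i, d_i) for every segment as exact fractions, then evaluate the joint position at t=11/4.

Δ: Δ0=1/2, Δ1=-2/3, Δ2=-2, Δ3=1, Δ4=2/3
row 1: diag=10, rhs=-7; c'=3/10, d'=-7/10
row 2: denom=12−3·3/10=111/10; d'=(-8−3·-7/10)/(111/10)=-59/111
row 3: denom=12−3·10/37=414/37; d'=(18−3·-59/111)/(414/37)=725/414
row 4: denom=12−3·37/138=515/46; d'=(-2−3·725/414)/(515/46)=-1001/1545
back: M4=-1001/1545
back: M3=725/414−37/138·-1001/1545=2974/1545
back: M2=-59/111−10/37·2974/1545=-325/309
back: M1=-7/10−3/10·-325/309=-198/515
M: M0=0, M1=-198/515, M2=-325/309, M3=2974/1545, M4=-1001/1545, M5=0
seg 0: a=2, c=M0/2=0, d=(M1−M0)/(6·2)=-33/1030, b=Δ0−h0·(2M0+M1)/6=647/1030
seg 1: a=3, c=M1/2=-99/515, d=(M2−M1)/(6·3)=-1031/27810, b=Δ1−h1·(2M1+M2)/6=251/1030
seg 2: a=1, c=M2/2=-325/618, d=(M3−M2)/(6·3)=511/3090, b=Δ2−h2·(2M2+M3)/6=-984/515
seg 3: a=-5, c=M3/2=1487/1545, d=(M4−M3)/(6·3)=-265/1854, b=Δ3−h3·(2M3+M4)/6=-619/1030
seg 4: a=-2, c=M4/2=-1001/3090, d=(M5−M4)/(6·3)=1001/27810, b=Δ4−h4·(2M4+M5)/6=677/515
t_q=11/4 → seg 1, τ=3/4; S=3+251/1030·τ+-99/515·τ²+-1031/27810·τ³=201649/65920

  seg 0: a=2 b=647/1030 c=0 d=-33/1030
  seg 1: a=3 b=251/1030 c=-99/515 d=-1031/27810
  seg 2: a=1 b=-984/515 c=-325/618 d=511/3090
  seg 3: a=-5 b=-619/1030 c=1487/1545 d=-265/1854
  seg 4: a=-2 b=677/515 c=-1001/3090 d=1001/27810
S(11/4) = 201649/65920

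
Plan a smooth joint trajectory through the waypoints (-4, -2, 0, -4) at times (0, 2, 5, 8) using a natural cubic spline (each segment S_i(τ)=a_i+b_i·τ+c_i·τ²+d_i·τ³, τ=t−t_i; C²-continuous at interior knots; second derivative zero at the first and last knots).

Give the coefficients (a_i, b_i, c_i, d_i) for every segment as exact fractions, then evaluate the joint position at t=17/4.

  seg 0: a=-4 b=107/111 c=0 d=1/111
  seg 1: a=-2 b=119/111 c=2/37 d=-7/111
  seg 2: a=0 b=-34/111 c=-19/37 d=19/333
S(17/4) = -77/2368

Δ: Δ0=1, Δ1=2/3, Δ2=-4/3
row 1: diag=10, rhs=-2; c'=3/10, d'=-1/5
row 2: denom=12−3·3/10=111/10; d'=(-12−3·-1/5)/(111/10)=-38/37
back: M2=-38/37
back: M1=-1/5−3/10·-38/37=4/37
M: M0=0, M1=4/37, M2=-38/37, M3=0
seg 0: a=-4, c=M0/2=0, d=(M1−M0)/(6·2)=1/111, b=Δ0−h0·(2M0+M1)/6=107/111
seg 1: a=-2, c=M1/2=2/37, d=(M2−M1)/(6·3)=-7/111, b=Δ1−h1·(2M1+M2)/6=119/111
seg 2: a=0, c=M2/2=-19/37, d=(M3−M2)/(6·3)=19/333, b=Δ2−h2·(2M2+M3)/6=-34/111
t_q=17/4 → seg 1, τ=9/4; S=-2+119/111·τ+2/37·τ²+-7/111·τ³=-77/2368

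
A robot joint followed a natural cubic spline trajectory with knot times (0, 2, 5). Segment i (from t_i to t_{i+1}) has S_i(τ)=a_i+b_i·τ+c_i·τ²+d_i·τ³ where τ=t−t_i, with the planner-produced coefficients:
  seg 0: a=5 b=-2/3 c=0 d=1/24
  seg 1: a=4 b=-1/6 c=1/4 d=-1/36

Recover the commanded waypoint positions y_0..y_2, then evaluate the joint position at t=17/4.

y_0 = S_0(0) = a_0 = 5
y_1 = S_1(0) = a_1 = 4
y_2 = S_1(3) = 5
t_q=17/4 is in segment 1 (τ=9/4); S_1(τ)=1171/256

y_0=5 y_1=4 y_2=5
S(17/4) = 1171/256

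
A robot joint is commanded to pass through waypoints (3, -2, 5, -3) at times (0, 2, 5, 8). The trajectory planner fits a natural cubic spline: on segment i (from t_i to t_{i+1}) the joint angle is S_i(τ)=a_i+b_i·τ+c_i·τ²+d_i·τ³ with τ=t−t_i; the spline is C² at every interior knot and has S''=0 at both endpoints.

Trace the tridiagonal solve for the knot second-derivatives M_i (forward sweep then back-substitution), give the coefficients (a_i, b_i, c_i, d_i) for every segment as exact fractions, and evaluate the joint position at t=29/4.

Δ: Δ0=-5/2, Δ1=7/3, Δ2=-8/3
row 1: diag=10, rhs=29; c'=3/10, d'=29/10
row 2: denom=12−3·3/10=111/10; d'=(-30−3·29/10)/(111/10)=-129/37
back: M2=-129/37
back: M1=29/10−3/10·-129/37=146/37
M: M0=0, M1=146/37, M2=-129/37, M3=0
seg 0: a=3, c=M0/2=0, d=(M1−M0)/(6·2)=73/222, b=Δ0−h0·(2M0+M1)/6=-847/222
seg 1: a=-2, c=M1/2=73/37, d=(M2−M1)/(6·3)=-275/666, b=Δ1−h1·(2M1+M2)/6=29/222
seg 2: a=5, c=M2/2=-129/74, d=(M3−M2)/(6·3)=43/222, b=Δ2−h2·(2M2+M3)/6=91/111
t_q=29/4 → seg 2, τ=9/4; S=5+91/111·τ+-129/74·τ²+43/222·τ³=1069/4736

  seg 0: a=3 b=-847/222 c=0 d=73/222
  seg 1: a=-2 b=29/222 c=73/37 d=-275/666
  seg 2: a=5 b=91/111 c=-129/74 d=43/222
S(29/4) = 1069/4736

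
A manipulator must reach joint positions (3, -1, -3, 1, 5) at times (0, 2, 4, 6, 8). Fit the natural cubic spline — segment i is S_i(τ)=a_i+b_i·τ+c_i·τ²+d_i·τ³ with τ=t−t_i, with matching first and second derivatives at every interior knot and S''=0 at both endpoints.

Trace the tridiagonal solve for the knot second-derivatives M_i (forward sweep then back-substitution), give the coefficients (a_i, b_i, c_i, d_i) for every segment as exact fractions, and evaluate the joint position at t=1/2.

  seg 0: a=3 b=-115/56 c=0 d=3/224
  seg 1: a=-1 b=-53/28 c=9/112 d=41/224
  seg 2: a=-3 b=5/8 c=33/28 d=-55/224
  seg 3: a=1 b=67/28 c=-33/112 d=11/224
S(1/2) = 3539/1792

Δ: Δ0=-2, Δ1=-1, Δ2=2, Δ3=2
row 1: diag=8, rhs=6; c'=1/4, d'=3/4
row 2: denom=8−2·1/4=15/2; d'=(18−2·3/4)/(15/2)=11/5
row 3: denom=8−2·4/15=112/15; d'=(0−2·11/5)/(112/15)=-33/56
back: M3=-33/56
back: M2=11/5−4/15·-33/56=33/14
back: M1=3/4−1/4·33/14=9/56
M: M0=0, M1=9/56, M2=33/14, M3=-33/56, M4=0
seg 0: a=3, c=M0/2=0, d=(M1−M0)/(6·2)=3/224, b=Δ0−h0·(2M0+M1)/6=-115/56
seg 1: a=-1, c=M1/2=9/112, d=(M2−M1)/(6·2)=41/224, b=Δ1−h1·(2M1+M2)/6=-53/28
seg 2: a=-3, c=M2/2=33/28, d=(M3−M2)/(6·2)=-55/224, b=Δ2−h2·(2M2+M3)/6=5/8
seg 3: a=1, c=M3/2=-33/112, d=(M4−M3)/(6·2)=11/224, b=Δ3−h3·(2M3+M4)/6=67/28
t_q=1/2 → seg 0, τ=1/2; S=3+-115/56·τ+0·τ²+3/224·τ³=3539/1792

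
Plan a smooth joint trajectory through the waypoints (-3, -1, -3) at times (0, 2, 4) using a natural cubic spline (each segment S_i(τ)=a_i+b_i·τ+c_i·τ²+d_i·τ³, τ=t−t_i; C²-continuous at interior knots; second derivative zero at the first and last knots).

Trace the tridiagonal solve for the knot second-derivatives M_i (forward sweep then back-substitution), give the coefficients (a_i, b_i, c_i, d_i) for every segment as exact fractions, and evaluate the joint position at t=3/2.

  seg 0: a=-3 b=3/2 c=0 d=-1/8
  seg 1: a=-1 b=0 c=-3/4 d=1/8
S(3/2) = -75/64

Δ: Δ0=1, Δ1=-1
row 1: diag=8, rhs=-12; c'=1/4, d'=-3/2
back: M1=-3/2
M: M0=0, M1=-3/2, M2=0
seg 0: a=-3, c=M0/2=0, d=(M1−M0)/(6·2)=-1/8, b=Δ0−h0·(2M0+M1)/6=3/2
seg 1: a=-1, c=M1/2=-3/4, d=(M2−M1)/(6·2)=1/8, b=Δ1−h1·(2M1+M2)/6=0
t_q=3/2 → seg 0, τ=3/2; S=-3+3/2·τ+0·τ²+-1/8·τ³=-75/64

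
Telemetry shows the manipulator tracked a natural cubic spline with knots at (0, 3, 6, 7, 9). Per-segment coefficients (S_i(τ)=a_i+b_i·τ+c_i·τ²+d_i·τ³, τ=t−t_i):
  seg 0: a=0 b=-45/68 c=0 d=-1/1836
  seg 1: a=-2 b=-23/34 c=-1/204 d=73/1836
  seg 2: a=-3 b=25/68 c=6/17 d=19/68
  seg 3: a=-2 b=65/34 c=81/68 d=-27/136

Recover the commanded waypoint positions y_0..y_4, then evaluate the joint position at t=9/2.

y_0 = S_0(0) = a_0 = 0
y_1 = S_1(0) = a_1 = -2
y_2 = S_2(0) = a_2 = -3
y_3 = S_3(0) = a_3 = -2
y_4 = S_3(2) = 5
t_q=9/2 is in segment 1 (τ=3/2); S_1(τ)=-1573/544

y_0=0 y_1=-2 y_2=-3 y_3=-2 y_4=5
S(9/2) = -1573/544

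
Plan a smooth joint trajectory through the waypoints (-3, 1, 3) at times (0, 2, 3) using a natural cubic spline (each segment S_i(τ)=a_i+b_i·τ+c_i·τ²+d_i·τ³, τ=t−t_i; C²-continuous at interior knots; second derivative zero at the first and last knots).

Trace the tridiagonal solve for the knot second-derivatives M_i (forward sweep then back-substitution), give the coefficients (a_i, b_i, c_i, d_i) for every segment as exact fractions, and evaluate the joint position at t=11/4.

  seg 0: a=-3 b=2 c=0 d=0
  seg 1: a=1 b=2 c=0 d=0
S(11/4) = 5/2

Δ: Δ0=2, Δ1=2
row 1: diag=6, rhs=0; c'=1/6, d'=0
back: M1=0
M: M0=0, M1=0, M2=0
seg 0: a=-3, c=M0/2=0, d=(M1−M0)/(6·2)=0, b=Δ0−h0·(2M0+M1)/6=2
seg 1: a=1, c=M1/2=0, d=(M2−M1)/(6·1)=0, b=Δ1−h1·(2M1+M2)/6=2
t_q=11/4 → seg 1, τ=3/4; S=1+2·τ+0·τ²+0·τ³=5/2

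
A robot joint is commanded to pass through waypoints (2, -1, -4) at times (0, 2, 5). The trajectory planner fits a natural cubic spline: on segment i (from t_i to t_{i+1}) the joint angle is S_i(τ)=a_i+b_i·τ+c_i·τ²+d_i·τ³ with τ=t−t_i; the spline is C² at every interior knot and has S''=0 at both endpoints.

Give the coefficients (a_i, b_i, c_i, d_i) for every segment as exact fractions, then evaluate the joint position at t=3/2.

Δ: Δ0=-3/2, Δ1=-1
row 1: diag=10, rhs=3; c'=3/10, d'=3/10
back: M1=3/10
M: M0=0, M1=3/10, M2=0
seg 0: a=2, c=M0/2=0, d=(M1−M0)/(6·2)=1/40, b=Δ0−h0·(2M0+M1)/6=-8/5
seg 1: a=-1, c=M1/2=3/20, d=(M2−M1)/(6·3)=-1/60, b=Δ1−h1·(2M1+M2)/6=-13/10
t_q=3/2 → seg 0, τ=3/2; S=2+-8/5·τ+0·τ²+1/40·τ³=-101/320

  seg 0: a=2 b=-8/5 c=0 d=1/40
  seg 1: a=-1 b=-13/10 c=3/20 d=-1/60
S(3/2) = -101/320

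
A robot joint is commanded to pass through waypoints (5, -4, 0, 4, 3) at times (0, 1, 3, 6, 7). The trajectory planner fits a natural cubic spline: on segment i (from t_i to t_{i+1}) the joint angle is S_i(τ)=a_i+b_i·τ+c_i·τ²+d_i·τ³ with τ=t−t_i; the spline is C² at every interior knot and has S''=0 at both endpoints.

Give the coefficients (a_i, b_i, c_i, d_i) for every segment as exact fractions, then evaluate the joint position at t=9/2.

  seg 0: a=5 b=-12971/1182 c=0 d=2333/1182
  seg 1: a=-4 b=-2986/591 c=2333/394 d=-2831/2364
  seg 2: a=0 b=2519/591 c=-249/197 d=170/1773
  seg 3: a=4 b=-433/591 c=-79/197 d=79/591
S(9/2) = 763/197

Δ: Δ0=-9, Δ1=2, Δ2=4/3, Δ3=-1
row 1: diag=6, rhs=66; c'=1/3, d'=11
row 2: denom=10−2·1/3=28/3; d'=(-4−2·11)/(28/3)=-39/14
row 3: denom=8−3·9/28=197/28; d'=(-14−3·-39/14)/(197/28)=-158/197
back: M3=-158/197
back: M2=-39/14−9/28·-158/197=-498/197
back: M1=11−1/3·-498/197=2333/197
M: M0=0, M1=2333/197, M2=-498/197, M3=-158/197, M4=0
seg 0: a=5, c=M0/2=0, d=(M1−M0)/(6·1)=2333/1182, b=Δ0−h0·(2M0+M1)/6=-12971/1182
seg 1: a=-4, c=M1/2=2333/394, d=(M2−M1)/(6·2)=-2831/2364, b=Δ1−h1·(2M1+M2)/6=-2986/591
seg 2: a=0, c=M2/2=-249/197, d=(M3−M2)/(6·3)=170/1773, b=Δ2−h2·(2M2+M3)/6=2519/591
seg 3: a=4, c=M3/2=-79/197, d=(M4−M3)/(6·1)=79/591, b=Δ3−h3·(2M3+M4)/6=-433/591
t_q=9/2 → seg 2, τ=3/2; S=0+2519/591·τ+-249/197·τ²+170/1773·τ³=763/197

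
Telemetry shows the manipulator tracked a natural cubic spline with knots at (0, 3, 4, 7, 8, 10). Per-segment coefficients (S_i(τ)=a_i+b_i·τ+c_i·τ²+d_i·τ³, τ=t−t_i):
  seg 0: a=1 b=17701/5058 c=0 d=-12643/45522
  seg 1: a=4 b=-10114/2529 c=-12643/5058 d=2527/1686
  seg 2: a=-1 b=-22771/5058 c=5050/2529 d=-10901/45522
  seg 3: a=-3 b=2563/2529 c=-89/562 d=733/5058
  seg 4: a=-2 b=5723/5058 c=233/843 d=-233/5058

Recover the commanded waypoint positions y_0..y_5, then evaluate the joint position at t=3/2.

y_0=1 y_1=4 y_2=-1 y_3=-3 y_4=-2 y_5=1
S(3/2) = 23883/4496

y_0 = S_0(0) = a_0 = 1
y_1 = S_1(0) = a_1 = 4
y_2 = S_2(0) = a_2 = -1
y_3 = S_3(0) = a_3 = -3
y_4 = S_4(0) = a_4 = -2
y_5 = S_4(2) = 1
t_q=3/2 is in segment 0 (τ=3/2); S_0(τ)=23883/4496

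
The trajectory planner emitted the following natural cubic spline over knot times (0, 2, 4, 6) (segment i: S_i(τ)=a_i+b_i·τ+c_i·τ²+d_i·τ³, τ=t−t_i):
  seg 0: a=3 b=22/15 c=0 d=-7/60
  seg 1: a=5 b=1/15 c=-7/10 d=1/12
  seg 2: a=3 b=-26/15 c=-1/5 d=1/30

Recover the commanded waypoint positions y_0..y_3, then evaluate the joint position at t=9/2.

y_0 = S_0(0) = a_0 = 3
y_1 = S_1(0) = a_1 = 5
y_2 = S_2(0) = a_2 = 3
y_3 = S_2(2) = -1
t_q=9/2 is in segment 2 (τ=1/2); S_2(τ)=167/80

y_0=3 y_1=5 y_2=3 y_3=-1
S(9/2) = 167/80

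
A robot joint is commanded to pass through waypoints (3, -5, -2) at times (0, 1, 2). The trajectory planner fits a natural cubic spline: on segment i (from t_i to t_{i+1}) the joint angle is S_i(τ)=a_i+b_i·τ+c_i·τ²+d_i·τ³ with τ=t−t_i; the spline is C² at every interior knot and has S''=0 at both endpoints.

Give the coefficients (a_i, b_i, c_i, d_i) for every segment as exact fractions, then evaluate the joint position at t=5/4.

  seg 0: a=3 b=-43/4 c=0 d=11/4
  seg 1: a=-5 b=-5/2 c=33/4 d=-11/4
S(5/4) = -1319/256

Δ: Δ0=-8, Δ1=3
row 1: diag=4, rhs=66; c'=1/4, d'=33/2
back: M1=33/2
M: M0=0, M1=33/2, M2=0
seg 0: a=3, c=M0/2=0, d=(M1−M0)/(6·1)=11/4, b=Δ0−h0·(2M0+M1)/6=-43/4
seg 1: a=-5, c=M1/2=33/4, d=(M2−M1)/(6·1)=-11/4, b=Δ1−h1·(2M1+M2)/6=-5/2
t_q=5/4 → seg 1, τ=1/4; S=-5+-5/2·τ+33/4·τ²+-11/4·τ³=-1319/256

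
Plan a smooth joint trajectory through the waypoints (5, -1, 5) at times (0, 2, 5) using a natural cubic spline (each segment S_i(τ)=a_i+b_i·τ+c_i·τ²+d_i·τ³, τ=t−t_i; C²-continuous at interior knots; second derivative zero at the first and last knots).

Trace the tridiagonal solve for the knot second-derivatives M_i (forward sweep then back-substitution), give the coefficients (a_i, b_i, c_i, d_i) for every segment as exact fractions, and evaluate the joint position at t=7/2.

Δ: Δ0=-3, Δ1=2
row 1: diag=10, rhs=30; c'=3/10, d'=3
back: M1=3
M: M0=0, M1=3, M2=0
seg 0: a=5, c=M0/2=0, d=(M1−M0)/(6·2)=1/4, b=Δ0−h0·(2M0+M1)/6=-4
seg 1: a=-1, c=M1/2=3/2, d=(M2−M1)/(6·3)=-1/6, b=Δ1−h1·(2M1+M2)/6=-1
t_q=7/2 → seg 1, τ=3/2; S=-1+-1·τ+3/2·τ²+-1/6·τ³=5/16

  seg 0: a=5 b=-4 c=0 d=1/4
  seg 1: a=-1 b=-1 c=3/2 d=-1/6
S(7/2) = 5/16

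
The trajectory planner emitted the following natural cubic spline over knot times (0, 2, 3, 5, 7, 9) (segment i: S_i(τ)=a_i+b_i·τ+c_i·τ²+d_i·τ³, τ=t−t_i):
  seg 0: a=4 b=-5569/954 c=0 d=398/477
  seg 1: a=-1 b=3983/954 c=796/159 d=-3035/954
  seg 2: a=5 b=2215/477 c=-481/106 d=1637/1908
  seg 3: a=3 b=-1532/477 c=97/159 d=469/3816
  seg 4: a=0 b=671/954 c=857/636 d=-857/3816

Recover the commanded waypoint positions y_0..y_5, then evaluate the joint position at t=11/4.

y_0=4 y_1=-1 y_2=5 y_3=3 y_4=0 y_5=5
S(11/4) = 73373/20352

y_0 = S_0(0) = a_0 = 4
y_1 = S_1(0) = a_1 = -1
y_2 = S_2(0) = a_2 = 5
y_3 = S_3(0) = a_3 = 3
y_4 = S_4(0) = a_4 = 0
y_5 = S_4(2) = 5
t_q=11/4 is in segment 1 (τ=3/4); S_1(τ)=73373/20352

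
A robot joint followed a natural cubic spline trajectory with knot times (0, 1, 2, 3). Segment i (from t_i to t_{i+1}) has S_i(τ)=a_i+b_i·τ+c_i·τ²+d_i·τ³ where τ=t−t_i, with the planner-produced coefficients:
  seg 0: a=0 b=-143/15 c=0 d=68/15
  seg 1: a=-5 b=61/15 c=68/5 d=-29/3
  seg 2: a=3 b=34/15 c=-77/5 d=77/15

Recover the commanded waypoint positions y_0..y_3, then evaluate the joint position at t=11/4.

y_0 = S_0(0) = a_0 = 0
y_1 = S_1(0) = a_1 = -5
y_2 = S_2(0) = a_2 = 3
y_3 = S_2(1) = -5
t_q=11/4 is in segment 2 (τ=3/4); S_2(τ)=-115/64

y_0=0 y_1=-5 y_2=3 y_3=-5
S(11/4) = -115/64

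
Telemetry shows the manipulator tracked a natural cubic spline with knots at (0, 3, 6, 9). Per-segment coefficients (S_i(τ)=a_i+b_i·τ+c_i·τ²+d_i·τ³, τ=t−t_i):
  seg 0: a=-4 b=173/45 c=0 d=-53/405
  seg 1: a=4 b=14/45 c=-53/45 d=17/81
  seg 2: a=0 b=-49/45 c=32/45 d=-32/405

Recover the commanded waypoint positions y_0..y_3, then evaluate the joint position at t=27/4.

y_0 = S_0(0) = a_0 = -4
y_1 = S_1(0) = a_1 = 4
y_2 = S_2(0) = a_2 = 0
y_3 = S_2(3) = 1
t_q=27/4 is in segment 2 (τ=3/4); S_2(τ)=-9/20

y_0=-4 y_1=4 y_2=0 y_3=1
S(27/4) = -9/20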